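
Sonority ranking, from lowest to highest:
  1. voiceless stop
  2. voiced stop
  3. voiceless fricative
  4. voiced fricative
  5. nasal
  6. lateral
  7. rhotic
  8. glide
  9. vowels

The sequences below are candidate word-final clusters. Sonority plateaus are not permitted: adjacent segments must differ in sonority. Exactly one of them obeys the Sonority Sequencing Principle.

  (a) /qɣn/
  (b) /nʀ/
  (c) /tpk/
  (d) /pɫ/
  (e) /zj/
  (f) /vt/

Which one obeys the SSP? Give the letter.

(a) /qɣn/: profile 1-4-5 — violates.
(b) /nʀ/: profile 5-7 — violates.
(c) /tpk/: profile 1-1-1 — violates.
(d) /pɫ/: profile 1-6 — violates.
(e) /zj/: profile 4-8 — violates.
(f) /vt/: profile 4-1 — obeys.

f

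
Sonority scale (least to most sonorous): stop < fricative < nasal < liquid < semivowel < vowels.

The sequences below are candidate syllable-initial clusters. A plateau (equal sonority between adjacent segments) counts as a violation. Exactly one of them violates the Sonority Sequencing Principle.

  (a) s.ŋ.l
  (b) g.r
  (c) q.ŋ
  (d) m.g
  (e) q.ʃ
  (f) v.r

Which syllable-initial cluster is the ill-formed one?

d

(a) sonority 2-3-4: well-formed.
(b) sonority 1-4: well-formed.
(c) sonority 1-3: well-formed.
(d) sonority 3-1: ill-formed.
(e) sonority 1-2: well-formed.
(f) sonority 2-4: well-formed.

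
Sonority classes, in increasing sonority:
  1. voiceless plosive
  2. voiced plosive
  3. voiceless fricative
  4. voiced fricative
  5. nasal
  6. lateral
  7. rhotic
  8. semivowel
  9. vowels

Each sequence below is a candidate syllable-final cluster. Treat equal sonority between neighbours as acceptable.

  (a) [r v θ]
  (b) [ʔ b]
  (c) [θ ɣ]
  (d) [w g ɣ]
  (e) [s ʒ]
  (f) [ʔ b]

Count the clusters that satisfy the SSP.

(a) [r v θ]: profile 7-4-3 — obeys.
(b) [ʔ b]: profile 1-2 — violates.
(c) [θ ɣ]: profile 3-4 — violates.
(d) [w g ɣ]: profile 8-2-4 — violates.
(e) [s ʒ]: profile 3-4 — violates.
(f) [ʔ b]: profile 1-2 — violates.

1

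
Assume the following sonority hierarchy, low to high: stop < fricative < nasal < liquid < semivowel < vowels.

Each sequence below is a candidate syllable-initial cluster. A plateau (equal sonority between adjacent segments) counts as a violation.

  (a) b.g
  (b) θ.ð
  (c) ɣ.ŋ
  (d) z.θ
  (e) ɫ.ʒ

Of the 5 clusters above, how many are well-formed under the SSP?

1

(a) 1-1 → violates
(b) 2-2 → violates
(c) 2-3 → obeys
(d) 2-2 → violates
(e) 4-2 → violates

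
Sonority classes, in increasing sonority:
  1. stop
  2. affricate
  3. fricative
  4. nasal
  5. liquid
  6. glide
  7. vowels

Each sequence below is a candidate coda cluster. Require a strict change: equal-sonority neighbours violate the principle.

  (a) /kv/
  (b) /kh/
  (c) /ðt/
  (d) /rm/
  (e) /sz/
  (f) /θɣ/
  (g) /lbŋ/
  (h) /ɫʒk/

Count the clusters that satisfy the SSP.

3

(a) 1-3 → violates
(b) 1-3 → violates
(c) 3-1 → obeys
(d) 5-4 → obeys
(e) 3-3 → violates
(f) 3-3 → violates
(g) 5-1-4 → violates
(h) 5-3-1 → obeys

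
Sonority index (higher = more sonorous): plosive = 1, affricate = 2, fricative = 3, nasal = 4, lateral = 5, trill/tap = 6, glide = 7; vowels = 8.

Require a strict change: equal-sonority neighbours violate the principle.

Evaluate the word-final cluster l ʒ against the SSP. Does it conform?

/l/: lateral = 5.
/ʒ/: fricative = 3.
The profile 5-3 strictly falls, so the word-final cluster satisfies the SSP.

yes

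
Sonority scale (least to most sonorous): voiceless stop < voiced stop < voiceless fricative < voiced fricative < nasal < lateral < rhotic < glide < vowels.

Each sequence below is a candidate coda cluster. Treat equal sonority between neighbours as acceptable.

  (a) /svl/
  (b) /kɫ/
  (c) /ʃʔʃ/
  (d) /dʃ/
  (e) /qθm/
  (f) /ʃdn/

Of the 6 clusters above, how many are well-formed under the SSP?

(a) 3-4-6 → violates
(b) 1-6 → violates
(c) 3-1-3 → violates
(d) 2-3 → violates
(e) 1-3-5 → violates
(f) 3-2-5 → violates

0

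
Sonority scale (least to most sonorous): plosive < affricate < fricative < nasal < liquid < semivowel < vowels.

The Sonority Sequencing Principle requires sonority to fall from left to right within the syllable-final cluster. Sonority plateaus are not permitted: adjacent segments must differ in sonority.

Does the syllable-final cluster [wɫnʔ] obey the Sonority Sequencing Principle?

yes

/w/ is a semivowel (sonority 6).
/ɫ/ is a liquid (sonority 5).
/n/ is a nasal (sonority 4).
/ʔ/ is a plosive (sonority 1).
The profile 6-5-4-1 strictly falls, so the syllable-final cluster satisfies the SSP.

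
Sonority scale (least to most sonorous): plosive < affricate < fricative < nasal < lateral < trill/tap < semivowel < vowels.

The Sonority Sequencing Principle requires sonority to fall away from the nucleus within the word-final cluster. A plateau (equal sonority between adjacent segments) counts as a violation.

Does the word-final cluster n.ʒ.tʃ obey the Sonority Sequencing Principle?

yes

/n/ — nasal, sonority 4.
/ʒ/ — fricative, sonority 3.
/tʃ/ — affricate, sonority 2.
The profile 4-3-2 strictly falls, so the word-final cluster satisfies the SSP.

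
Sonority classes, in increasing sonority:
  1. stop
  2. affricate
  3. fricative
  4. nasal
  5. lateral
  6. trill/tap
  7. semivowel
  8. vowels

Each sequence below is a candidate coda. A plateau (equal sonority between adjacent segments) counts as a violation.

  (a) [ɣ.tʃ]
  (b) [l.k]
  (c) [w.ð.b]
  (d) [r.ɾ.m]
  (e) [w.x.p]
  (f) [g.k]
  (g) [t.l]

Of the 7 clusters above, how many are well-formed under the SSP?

4

(a) 3-2 → obeys
(b) 5-1 → obeys
(c) 7-3-1 → obeys
(d) 6-6-4 → violates
(e) 7-3-1 → obeys
(f) 1-1 → violates
(g) 1-5 → violates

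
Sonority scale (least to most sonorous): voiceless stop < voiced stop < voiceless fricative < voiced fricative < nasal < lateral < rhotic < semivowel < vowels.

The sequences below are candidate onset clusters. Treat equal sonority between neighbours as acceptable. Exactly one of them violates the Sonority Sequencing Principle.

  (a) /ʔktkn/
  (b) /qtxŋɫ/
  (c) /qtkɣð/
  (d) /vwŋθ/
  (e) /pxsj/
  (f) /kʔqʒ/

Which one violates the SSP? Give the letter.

d

(a) sonority 1-1-1-1-5: well-formed.
(b) sonority 1-1-3-5-6: well-formed.
(c) sonority 1-1-1-4-4: well-formed.
(d) sonority 4-8-5-3: ill-formed.
(e) sonority 1-3-3-8: well-formed.
(f) sonority 1-1-1-4: well-formed.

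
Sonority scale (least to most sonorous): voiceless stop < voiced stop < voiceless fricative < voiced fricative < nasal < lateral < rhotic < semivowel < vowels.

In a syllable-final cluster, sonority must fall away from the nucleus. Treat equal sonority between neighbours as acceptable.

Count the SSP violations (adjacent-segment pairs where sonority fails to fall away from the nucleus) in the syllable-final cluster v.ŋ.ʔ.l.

2

/v/ is a voiced fricative (sonority 4).
/ŋ/ is a nasal (sonority 5).
/ʔ/ is a voiceless stop (sonority 1).
/l/ is a lateral (sonority 6).
/v/→/ŋ/: 4→5 (does not fall) — violation.
/ŋ/→/ʔ/: 5→1 (falls) — ok.
/ʔ/→/l/: 1→6 (does not fall) — violation.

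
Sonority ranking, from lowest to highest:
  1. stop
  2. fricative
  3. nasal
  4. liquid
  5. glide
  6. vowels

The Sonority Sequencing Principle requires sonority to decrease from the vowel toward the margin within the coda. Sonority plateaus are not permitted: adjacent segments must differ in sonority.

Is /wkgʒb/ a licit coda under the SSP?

/w/: glide = 5.
/k/: stop = 1.
/g/: stop = 1.
/ʒ/: fricative = 2.
/b/: stop = 1.
The profile is 5-1-1-2-1. Between /k/ (1) and /g/ (1) sonority does not fall, so the cluster violates the SSP.

no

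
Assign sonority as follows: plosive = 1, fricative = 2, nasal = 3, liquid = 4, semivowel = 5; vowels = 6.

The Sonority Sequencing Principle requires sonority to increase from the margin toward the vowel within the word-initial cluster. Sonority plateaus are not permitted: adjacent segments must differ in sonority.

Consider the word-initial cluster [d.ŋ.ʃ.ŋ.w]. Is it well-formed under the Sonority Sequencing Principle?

no

/d/ is a plosive (sonority 1).
/ŋ/ is a nasal (sonority 3).
/ʃ/ is a fricative (sonority 2).
/ŋ/ is a nasal (sonority 3).
/w/ is a semivowel (sonority 5).
The profile is 1-3-2-3-5. Between /ŋ/ (3) and /ʃ/ (2) sonority does not rise, so the cluster violates the SSP.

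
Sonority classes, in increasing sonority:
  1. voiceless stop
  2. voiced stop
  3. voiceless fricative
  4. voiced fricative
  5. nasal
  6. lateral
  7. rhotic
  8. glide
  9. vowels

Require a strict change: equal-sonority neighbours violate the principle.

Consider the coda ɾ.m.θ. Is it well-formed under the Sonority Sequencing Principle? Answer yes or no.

/ɾ/: rhotic = 7.
/m/: nasal = 5.
/θ/: voiceless fricative = 3.
The profile 7-5-3 strictly falls, so the coda satisfies the SSP.

yes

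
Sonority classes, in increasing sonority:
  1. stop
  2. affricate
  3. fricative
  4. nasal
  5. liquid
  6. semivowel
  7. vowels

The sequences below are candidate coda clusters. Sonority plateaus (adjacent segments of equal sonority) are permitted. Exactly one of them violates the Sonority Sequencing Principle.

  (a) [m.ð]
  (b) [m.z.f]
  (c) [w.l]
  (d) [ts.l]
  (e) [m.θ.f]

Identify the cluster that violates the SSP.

d

(a) sonority 4-3: well-formed.
(b) sonority 4-3-3: well-formed.
(c) sonority 6-5: well-formed.
(d) sonority 2-5: ill-formed.
(e) sonority 4-3-3: well-formed.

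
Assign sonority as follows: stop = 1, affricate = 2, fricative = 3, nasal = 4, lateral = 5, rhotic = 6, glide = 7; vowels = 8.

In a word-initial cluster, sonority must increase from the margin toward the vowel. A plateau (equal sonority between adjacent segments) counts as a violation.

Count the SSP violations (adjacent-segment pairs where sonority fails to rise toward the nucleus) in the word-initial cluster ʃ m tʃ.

1

/ʃ/: fricative = 3.
/m/: nasal = 4.
/tʃ/: affricate = 2.
/ʃ/→/m/: 3→4 (rises) — ok.
/m/→/tʃ/: 4→2 (does not rise) — violation.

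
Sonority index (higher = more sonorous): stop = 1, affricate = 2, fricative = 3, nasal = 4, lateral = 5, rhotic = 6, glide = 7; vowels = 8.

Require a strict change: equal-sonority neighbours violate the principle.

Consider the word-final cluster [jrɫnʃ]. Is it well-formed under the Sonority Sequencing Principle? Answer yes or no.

yes

/j/ — glide, sonority 7.
/r/ — rhotic, sonority 6.
/ɫ/ — lateral, sonority 5.
/n/ — nasal, sonority 4.
/ʃ/ — fricative, sonority 3.
The profile 7-6-5-4-3 strictly falls, so the word-final cluster satisfies the SSP.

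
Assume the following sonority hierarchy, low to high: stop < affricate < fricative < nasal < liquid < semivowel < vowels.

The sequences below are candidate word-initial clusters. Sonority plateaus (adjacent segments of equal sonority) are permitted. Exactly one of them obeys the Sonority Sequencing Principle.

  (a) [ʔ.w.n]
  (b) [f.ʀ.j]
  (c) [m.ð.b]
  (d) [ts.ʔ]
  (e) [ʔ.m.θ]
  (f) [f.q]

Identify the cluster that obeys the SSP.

(a) sonority 1-6-4: ill-formed.
(b) sonority 3-5-6: well-formed.
(c) sonority 4-3-1: ill-formed.
(d) sonority 2-1: ill-formed.
(e) sonority 1-4-3: ill-formed.
(f) sonority 3-1: ill-formed.

b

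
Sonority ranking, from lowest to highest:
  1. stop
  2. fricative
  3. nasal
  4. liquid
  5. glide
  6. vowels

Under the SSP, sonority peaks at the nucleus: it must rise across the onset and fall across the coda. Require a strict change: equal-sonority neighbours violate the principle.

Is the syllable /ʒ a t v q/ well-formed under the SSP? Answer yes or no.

no

Onset: /ʒ/ is a fricative (sonority 2); then the nucleus /a/ (sonority 6).
Onset profile 2-6 — rises to the nucleus.
Coda: /t/ is a stop (sonority 1), /v/ is a fricative (sonority 2), /q/ is a stop (sonority 1).
Coda profile 6-1-2-1 — does not strictly fall throughout.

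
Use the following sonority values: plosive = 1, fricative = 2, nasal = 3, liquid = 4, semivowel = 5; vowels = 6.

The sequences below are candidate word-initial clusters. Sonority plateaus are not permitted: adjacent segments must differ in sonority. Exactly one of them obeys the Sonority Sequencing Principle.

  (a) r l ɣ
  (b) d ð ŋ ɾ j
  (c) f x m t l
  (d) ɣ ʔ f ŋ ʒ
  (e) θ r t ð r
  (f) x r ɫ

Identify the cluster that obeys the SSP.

b

(a) 4-4-2 → violates
(b) 1-2-3-4-5 → obeys
(c) 2-2-3-1-4 → violates
(d) 2-1-2-3-2 → violates
(e) 2-4-1-2-4 → violates
(f) 2-4-4 → violates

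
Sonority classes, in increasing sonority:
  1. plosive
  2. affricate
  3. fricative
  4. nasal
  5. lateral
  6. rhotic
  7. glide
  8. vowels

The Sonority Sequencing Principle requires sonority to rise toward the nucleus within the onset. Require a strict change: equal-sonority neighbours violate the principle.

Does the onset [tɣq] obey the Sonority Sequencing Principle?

no

/t/: plosive = 1.
/ɣ/: fricative = 3.
/q/: plosive = 1.
The profile is 1-3-1. Between /ɣ/ (3) and /q/ (1) sonority does not rise, so the cluster violates the SSP.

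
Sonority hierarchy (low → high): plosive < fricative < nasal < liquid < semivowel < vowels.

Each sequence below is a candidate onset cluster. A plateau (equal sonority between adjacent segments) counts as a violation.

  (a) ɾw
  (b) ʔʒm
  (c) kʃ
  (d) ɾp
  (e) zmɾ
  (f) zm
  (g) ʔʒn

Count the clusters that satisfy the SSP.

(a) ɾw: profile 4-5 — obeys.
(b) ʔʒm: profile 1-2-3 — obeys.
(c) kʃ: profile 1-2 — obeys.
(d) ɾp: profile 4-1 — violates.
(e) zmɾ: profile 2-3-4 — obeys.
(f) zm: profile 2-3 — obeys.
(g) ʔʒn: profile 1-2-3 — obeys.

6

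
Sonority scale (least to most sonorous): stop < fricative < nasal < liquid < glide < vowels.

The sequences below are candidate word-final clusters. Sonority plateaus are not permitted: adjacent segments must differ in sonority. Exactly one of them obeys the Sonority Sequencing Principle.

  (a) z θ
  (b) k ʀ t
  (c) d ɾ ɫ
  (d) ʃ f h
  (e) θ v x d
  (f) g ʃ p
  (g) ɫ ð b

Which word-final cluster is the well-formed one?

g

(a) 2-2 → violates
(b) 1-4-1 → violates
(c) 1-4-4 → violates
(d) 2-2-2 → violates
(e) 2-2-2-1 → violates
(f) 1-2-1 → violates
(g) 4-2-1 → obeys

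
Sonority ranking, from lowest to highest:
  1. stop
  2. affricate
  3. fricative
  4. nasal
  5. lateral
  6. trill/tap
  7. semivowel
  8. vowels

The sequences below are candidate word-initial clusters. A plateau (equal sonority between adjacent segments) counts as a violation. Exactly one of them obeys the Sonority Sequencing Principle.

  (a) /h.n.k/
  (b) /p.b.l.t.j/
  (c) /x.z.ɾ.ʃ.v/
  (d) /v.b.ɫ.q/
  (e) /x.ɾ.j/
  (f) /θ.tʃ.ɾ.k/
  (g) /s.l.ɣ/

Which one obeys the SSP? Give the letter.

(a) 3-4-1 → violates
(b) 1-1-5-1-7 → violates
(c) 3-3-6-3-3 → violates
(d) 3-1-5-1 → violates
(e) 3-6-7 → obeys
(f) 3-2-6-1 → violates
(g) 3-5-3 → violates

e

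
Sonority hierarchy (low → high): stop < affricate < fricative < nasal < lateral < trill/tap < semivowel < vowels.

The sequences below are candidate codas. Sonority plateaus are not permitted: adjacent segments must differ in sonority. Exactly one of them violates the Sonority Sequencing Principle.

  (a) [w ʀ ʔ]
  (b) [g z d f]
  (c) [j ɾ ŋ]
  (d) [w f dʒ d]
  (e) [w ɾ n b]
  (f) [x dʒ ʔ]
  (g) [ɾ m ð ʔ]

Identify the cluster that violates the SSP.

(a) 7-6-1 → obeys
(b) 1-3-1-3 → violates
(c) 7-6-4 → obeys
(d) 7-3-2-1 → obeys
(e) 7-6-4-1 → obeys
(f) 3-2-1 → obeys
(g) 6-4-3-1 → obeys

b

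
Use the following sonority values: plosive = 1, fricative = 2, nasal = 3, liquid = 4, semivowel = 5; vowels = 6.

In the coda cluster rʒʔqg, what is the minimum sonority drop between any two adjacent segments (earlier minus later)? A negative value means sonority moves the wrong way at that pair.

/r/ — liquid, sonority 4.
/ʒ/ — fricative, sonority 2.
/ʔ/ — plosive, sonority 1.
/q/ — plosive, sonority 1.
/g/ — plosive, sonority 1.
/r/→/ʒ/: change +2.
/ʒ/→/ʔ/: change +1.
/ʔ/→/q/: change +0.
/q/→/g/: change +0.
Minimum = 0.

0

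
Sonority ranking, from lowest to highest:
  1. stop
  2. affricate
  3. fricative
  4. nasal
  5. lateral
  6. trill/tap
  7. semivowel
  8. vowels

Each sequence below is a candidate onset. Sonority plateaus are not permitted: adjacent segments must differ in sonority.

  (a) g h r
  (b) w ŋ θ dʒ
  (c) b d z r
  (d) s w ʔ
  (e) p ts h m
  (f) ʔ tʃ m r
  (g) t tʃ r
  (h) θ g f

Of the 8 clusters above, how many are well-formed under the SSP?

(a) g h r: profile 1-3-6 — obeys.
(b) w ŋ θ dʒ: profile 7-4-3-2 — violates.
(c) b d z r: profile 1-1-3-6 — violates.
(d) s w ʔ: profile 3-7-1 — violates.
(e) p ts h m: profile 1-2-3-4 — obeys.
(f) ʔ tʃ m r: profile 1-2-4-6 — obeys.
(g) t tʃ r: profile 1-2-6 — obeys.
(h) θ g f: profile 3-1-3 — violates.

4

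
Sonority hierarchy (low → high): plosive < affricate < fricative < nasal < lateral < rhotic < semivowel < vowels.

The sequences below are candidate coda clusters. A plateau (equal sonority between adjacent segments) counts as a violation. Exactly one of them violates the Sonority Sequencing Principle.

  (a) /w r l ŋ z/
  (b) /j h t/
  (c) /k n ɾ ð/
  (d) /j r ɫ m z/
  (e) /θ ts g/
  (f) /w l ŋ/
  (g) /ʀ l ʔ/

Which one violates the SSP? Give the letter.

c

(a) sonority 7-6-5-4-3: well-formed.
(b) sonority 7-3-1: well-formed.
(c) sonority 1-4-6-3: ill-formed.
(d) sonority 7-6-5-4-3: well-formed.
(e) sonority 3-2-1: well-formed.
(f) sonority 7-5-4: well-formed.
(g) sonority 6-5-1: well-formed.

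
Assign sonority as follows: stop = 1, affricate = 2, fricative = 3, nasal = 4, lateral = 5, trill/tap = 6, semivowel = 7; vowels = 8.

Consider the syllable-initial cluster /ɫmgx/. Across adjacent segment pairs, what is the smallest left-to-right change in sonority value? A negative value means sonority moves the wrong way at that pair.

-3

/ɫ/: lateral = 5.
/m/: nasal = 4.
/g/: stop = 1.
/x/: fricative = 3.
/ɫ/→/m/: change -1.
/m/→/g/: change -3.
/g/→/x/: change +2.
Minimum = -3.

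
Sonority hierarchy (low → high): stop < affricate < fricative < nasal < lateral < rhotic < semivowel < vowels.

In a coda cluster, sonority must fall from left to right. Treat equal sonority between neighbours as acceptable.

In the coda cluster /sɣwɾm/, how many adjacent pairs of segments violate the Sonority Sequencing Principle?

1

/s/ is a fricative (sonority 3).
/ɣ/ is a fricative (sonority 3).
/w/ is a semivowel (sonority 7).
/ɾ/ is a rhotic (sonority 6).
/m/ is a nasal (sonority 4).
/s/→/ɣ/: 3→3 (plateau, allowed) — ok.
/ɣ/→/w/: 3→7 (does not fall) — violation.
/w/→/ɾ/: 7→6 (falls) — ok.
/ɾ/→/m/: 6→4 (falls) — ok.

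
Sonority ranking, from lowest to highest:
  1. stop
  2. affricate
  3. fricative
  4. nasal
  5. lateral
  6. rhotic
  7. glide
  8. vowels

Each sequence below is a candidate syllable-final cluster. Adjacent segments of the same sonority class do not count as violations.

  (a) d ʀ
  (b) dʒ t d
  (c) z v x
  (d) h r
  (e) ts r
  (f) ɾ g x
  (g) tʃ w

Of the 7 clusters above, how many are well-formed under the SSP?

2

(a) d ʀ: profile 1-6 — violates.
(b) dʒ t d: profile 2-1-1 — obeys.
(c) z v x: profile 3-3-3 — obeys.
(d) h r: profile 3-6 — violates.
(e) ts r: profile 2-6 — violates.
(f) ɾ g x: profile 6-1-3 — violates.
(g) tʃ w: profile 2-7 — violates.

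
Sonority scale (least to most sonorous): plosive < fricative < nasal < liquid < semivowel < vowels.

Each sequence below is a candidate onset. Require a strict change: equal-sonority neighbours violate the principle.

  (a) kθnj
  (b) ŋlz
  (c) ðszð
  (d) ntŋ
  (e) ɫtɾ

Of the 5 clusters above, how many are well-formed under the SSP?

1

(a) kθnj: profile 1-2-3-5 — obeys.
(b) ŋlz: profile 3-4-2 — violates.
(c) ðszð: profile 2-2-2-2 — violates.
(d) ntŋ: profile 3-1-3 — violates.
(e) ɫtɾ: profile 4-1-4 — violates.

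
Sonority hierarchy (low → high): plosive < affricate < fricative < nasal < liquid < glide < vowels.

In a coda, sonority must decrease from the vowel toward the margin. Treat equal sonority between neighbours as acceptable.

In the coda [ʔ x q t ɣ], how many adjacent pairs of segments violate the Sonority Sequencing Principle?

/ʔ/ — plosive, sonority 1.
/x/ — fricative, sonority 3.
/q/ — plosive, sonority 1.
/t/ — plosive, sonority 1.
/ɣ/ — fricative, sonority 3.
/ʔ/→/x/: 1→3 (does not fall) — violation.
/x/→/q/: 3→1 (falls) — ok.
/q/→/t/: 1→1 (plateau, allowed) — ok.
/t/→/ɣ/: 1→3 (does not fall) — violation.

2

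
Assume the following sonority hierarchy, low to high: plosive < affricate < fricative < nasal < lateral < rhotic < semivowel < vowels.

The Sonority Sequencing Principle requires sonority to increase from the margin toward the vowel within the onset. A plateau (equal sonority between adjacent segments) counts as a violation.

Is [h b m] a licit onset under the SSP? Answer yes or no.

no

/h/ is a fricative (sonority 3).
/b/ is a plosive (sonority 1).
/m/ is a nasal (sonority 4).
The profile is 3-1-4. Between /h/ (3) and /b/ (1) sonority does not rise, so the cluster violates the SSP.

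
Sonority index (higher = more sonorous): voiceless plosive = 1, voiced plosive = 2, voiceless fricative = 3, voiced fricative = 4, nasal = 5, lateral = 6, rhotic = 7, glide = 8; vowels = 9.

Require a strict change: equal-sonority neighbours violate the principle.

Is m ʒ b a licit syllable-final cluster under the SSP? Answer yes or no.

yes

/m/: nasal = 5.
/ʒ/: voiced fricative = 4.
/b/: voiced plosive = 2.
The profile 5-4-2 strictly falls, so the syllable-final cluster satisfies the SSP.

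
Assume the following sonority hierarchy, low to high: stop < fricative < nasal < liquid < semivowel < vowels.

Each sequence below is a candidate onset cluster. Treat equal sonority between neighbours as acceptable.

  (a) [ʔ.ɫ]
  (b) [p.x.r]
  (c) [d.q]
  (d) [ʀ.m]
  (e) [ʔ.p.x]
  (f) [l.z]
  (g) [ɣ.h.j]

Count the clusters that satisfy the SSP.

5

(a) [ʔ.ɫ]: profile 1-4 — obeys.
(b) [p.x.r]: profile 1-2-4 — obeys.
(c) [d.q]: profile 1-1 — obeys.
(d) [ʀ.m]: profile 4-3 — violates.
(e) [ʔ.p.x]: profile 1-1-2 — obeys.
(f) [l.z]: profile 4-2 — violates.
(g) [ɣ.h.j]: profile 2-2-5 — obeys.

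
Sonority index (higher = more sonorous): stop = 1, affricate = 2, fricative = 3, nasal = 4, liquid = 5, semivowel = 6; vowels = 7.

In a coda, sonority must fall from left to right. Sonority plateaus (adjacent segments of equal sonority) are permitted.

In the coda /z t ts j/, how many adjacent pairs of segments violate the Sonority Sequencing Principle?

/z/ — fricative, sonority 3.
/t/ — stop, sonority 1.
/ts/ — affricate, sonority 2.
/j/ — semivowel, sonority 6.
/z/→/t/: 3→1 (falls) — ok.
/t/→/ts/: 1→2 (does not fall) — violation.
/ts/→/j/: 2→6 (does not fall) — violation.

2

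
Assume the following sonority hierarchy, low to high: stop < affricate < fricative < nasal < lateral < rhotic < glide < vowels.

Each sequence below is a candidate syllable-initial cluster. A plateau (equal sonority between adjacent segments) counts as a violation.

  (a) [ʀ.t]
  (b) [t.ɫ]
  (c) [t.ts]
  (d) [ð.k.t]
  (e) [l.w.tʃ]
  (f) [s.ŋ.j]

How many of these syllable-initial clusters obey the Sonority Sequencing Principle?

3

(a) sonority 6-1: ill-formed.
(b) sonority 1-5: well-formed.
(c) sonority 1-2: well-formed.
(d) sonority 3-1-1: ill-formed.
(e) sonority 5-7-2: ill-formed.
(f) sonority 3-4-7: well-formed.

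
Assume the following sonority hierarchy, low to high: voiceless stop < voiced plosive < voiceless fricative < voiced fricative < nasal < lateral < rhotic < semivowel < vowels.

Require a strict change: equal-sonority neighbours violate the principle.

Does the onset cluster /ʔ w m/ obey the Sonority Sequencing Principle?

no

/ʔ/ — voiceless stop, sonority 1.
/w/ — semivowel, sonority 8.
/m/ — nasal, sonority 5.
The profile is 1-8-5. Between /w/ (8) and /m/ (5) sonority does not rise, so the cluster violates the SSP.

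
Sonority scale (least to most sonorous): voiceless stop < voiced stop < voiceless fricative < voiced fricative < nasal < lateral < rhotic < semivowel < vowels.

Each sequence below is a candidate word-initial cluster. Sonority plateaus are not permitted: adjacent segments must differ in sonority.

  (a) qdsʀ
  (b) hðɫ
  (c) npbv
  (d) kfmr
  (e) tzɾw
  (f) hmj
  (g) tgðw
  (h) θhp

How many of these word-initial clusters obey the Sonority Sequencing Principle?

(a) 1-2-3-7 → obeys
(b) 3-4-6 → obeys
(c) 5-1-2-4 → violates
(d) 1-3-5-7 → obeys
(e) 1-4-7-8 → obeys
(f) 3-5-8 → obeys
(g) 1-2-4-8 → obeys
(h) 3-3-1 → violates

6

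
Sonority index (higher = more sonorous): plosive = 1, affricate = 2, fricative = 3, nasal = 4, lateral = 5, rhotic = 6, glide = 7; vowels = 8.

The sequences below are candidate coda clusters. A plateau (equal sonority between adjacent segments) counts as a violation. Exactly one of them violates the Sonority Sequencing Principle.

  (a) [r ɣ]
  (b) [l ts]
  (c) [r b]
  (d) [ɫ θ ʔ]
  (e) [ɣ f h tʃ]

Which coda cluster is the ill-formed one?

e

(a) [r ɣ]: profile 6-3 — obeys.
(b) [l ts]: profile 5-2 — obeys.
(c) [r b]: profile 6-1 — obeys.
(d) [ɫ θ ʔ]: profile 5-3-1 — obeys.
(e) [ɣ f h tʃ]: profile 3-3-3-2 — violates.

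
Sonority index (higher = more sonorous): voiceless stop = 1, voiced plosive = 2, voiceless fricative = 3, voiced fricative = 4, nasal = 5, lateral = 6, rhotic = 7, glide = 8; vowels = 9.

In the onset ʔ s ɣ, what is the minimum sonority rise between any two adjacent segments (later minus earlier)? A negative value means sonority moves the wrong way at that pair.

1

/ʔ/ — voiceless stop, sonority 1.
/s/ — voiceless fricative, sonority 3.
/ɣ/ — voiced fricative, sonority 4.
/ʔ/→/s/: change +2.
/s/→/ɣ/: change +1.
Minimum = 1.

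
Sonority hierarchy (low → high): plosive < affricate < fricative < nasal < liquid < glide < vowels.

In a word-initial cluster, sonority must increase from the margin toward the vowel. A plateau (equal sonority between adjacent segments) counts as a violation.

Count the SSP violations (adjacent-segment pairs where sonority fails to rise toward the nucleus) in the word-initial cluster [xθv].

/x/ — fricative, sonority 3.
/θ/ — fricative, sonority 3.
/v/ — fricative, sonority 3.
/x/→/θ/: 3→3 (plateau) — violation.
/θ/→/v/: 3→3 (plateau) — violation.

2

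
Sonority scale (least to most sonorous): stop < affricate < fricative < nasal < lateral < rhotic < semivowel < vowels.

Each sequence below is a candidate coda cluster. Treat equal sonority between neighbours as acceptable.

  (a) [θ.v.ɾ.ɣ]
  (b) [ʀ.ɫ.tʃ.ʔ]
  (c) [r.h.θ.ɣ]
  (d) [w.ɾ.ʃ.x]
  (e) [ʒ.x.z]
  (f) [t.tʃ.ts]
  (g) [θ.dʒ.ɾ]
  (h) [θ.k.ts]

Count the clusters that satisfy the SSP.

(a) sonority 3-3-6-3: ill-formed.
(b) sonority 6-5-2-1: well-formed.
(c) sonority 6-3-3-3: well-formed.
(d) sonority 7-6-3-3: well-formed.
(e) sonority 3-3-3: well-formed.
(f) sonority 1-2-2: ill-formed.
(g) sonority 3-2-6: ill-formed.
(h) sonority 3-1-2: ill-formed.

4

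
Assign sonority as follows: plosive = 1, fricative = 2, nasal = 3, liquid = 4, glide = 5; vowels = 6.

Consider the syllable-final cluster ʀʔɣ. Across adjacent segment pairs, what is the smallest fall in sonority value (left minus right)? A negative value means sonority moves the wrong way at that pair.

-1

/ʀ/ — liquid, sonority 4.
/ʔ/ — plosive, sonority 1.
/ɣ/ — fricative, sonority 2.
/ʀ/→/ʔ/: change +3.
/ʔ/→/ɣ/: change -1.
Minimum = -1.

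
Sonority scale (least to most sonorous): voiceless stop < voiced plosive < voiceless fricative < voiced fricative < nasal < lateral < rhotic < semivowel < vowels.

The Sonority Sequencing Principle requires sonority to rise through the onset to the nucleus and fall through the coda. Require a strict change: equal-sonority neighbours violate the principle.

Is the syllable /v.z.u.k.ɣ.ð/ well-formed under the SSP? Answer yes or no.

no

Onset: /v/ is a voiced fricative (sonority 4), /z/ is a voiced fricative (sonority 4); then the nucleus /u/ (sonority 9).
Onset profile 4-4-9 — does not strictly rise throughout.
Coda: /k/ is a voiceless stop (sonority 1), /ɣ/ is a voiced fricative (sonority 4), /ð/ is a voiced fricative (sonority 4).
Coda profile 9-1-4-4 — does not strictly fall throughout.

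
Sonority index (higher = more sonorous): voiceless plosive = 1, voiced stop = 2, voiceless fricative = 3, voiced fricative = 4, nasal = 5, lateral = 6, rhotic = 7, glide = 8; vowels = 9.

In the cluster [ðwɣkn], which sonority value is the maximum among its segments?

/ð/ is a voiced fricative (sonority 4).
/w/ is a glide (sonority 8).
/ɣ/ is a voiced fricative (sonority 4).
/k/ is a voiceless plosive (sonority 1).
/n/ is a nasal (sonority 5).
The maximum is 8.

8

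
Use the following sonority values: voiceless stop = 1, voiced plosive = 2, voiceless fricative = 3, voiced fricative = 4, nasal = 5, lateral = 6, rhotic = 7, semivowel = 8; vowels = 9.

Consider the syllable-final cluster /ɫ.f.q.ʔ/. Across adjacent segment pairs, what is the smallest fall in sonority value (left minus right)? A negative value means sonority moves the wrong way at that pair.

0

/ɫ/ is a lateral (sonority 6).
/f/ is a voiceless fricative (sonority 3).
/q/ is a voiceless stop (sonority 1).
/ʔ/ is a voiceless stop (sonority 1).
/ɫ/→/f/: change +3.
/f/→/q/: change +2.
/q/→/ʔ/: change +0.
Minimum = 0.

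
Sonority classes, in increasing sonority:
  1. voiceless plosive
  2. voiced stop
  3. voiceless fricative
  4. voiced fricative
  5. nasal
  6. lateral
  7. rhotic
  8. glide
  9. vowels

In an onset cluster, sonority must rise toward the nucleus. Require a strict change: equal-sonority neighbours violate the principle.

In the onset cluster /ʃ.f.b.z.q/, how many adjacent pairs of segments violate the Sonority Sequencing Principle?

/ʃ/ is a voiceless fricative (sonority 3).
/f/ is a voiceless fricative (sonority 3).
/b/ is a voiced stop (sonority 2).
/z/ is a voiced fricative (sonority 4).
/q/ is a voiceless plosive (sonority 1).
/ʃ/→/f/: 3→3 (plateau) — violation.
/f/→/b/: 3→2 (does not rise) — violation.
/b/→/z/: 2→4 (rises) — ok.
/z/→/q/: 4→1 (does not rise) — violation.

3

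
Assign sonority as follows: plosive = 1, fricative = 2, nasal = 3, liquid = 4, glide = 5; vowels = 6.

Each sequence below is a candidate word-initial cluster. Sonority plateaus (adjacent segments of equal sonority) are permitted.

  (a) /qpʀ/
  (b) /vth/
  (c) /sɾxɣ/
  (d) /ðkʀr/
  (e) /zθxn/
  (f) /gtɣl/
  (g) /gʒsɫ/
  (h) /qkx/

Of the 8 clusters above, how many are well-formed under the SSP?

(a) sonority 1-1-4: well-formed.
(b) sonority 2-1-2: ill-formed.
(c) sonority 2-4-2-2: ill-formed.
(d) sonority 2-1-4-4: ill-formed.
(e) sonority 2-2-2-3: well-formed.
(f) sonority 1-1-2-4: well-formed.
(g) sonority 1-2-2-4: well-formed.
(h) sonority 1-1-2: well-formed.

5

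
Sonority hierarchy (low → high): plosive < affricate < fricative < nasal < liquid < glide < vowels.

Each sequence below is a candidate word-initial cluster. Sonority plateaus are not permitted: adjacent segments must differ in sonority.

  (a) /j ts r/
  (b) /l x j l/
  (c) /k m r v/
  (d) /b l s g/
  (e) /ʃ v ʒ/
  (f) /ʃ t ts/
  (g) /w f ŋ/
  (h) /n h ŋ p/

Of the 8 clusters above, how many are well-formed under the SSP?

0

(a) 6-2-5 → violates
(b) 5-3-6-5 → violates
(c) 1-4-5-3 → violates
(d) 1-5-3-1 → violates
(e) 3-3-3 → violates
(f) 3-1-2 → violates
(g) 6-3-4 → violates
(h) 4-3-4-1 → violates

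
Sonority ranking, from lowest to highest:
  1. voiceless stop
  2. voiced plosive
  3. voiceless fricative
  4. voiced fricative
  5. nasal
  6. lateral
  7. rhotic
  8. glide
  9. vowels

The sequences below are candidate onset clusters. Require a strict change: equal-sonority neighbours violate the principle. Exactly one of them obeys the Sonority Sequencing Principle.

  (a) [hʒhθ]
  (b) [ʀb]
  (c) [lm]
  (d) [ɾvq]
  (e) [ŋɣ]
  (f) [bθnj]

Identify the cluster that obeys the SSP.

(a) sonority 3-4-3-3: ill-formed.
(b) sonority 7-2: ill-formed.
(c) sonority 6-5: ill-formed.
(d) sonority 7-4-1: ill-formed.
(e) sonority 5-4: ill-formed.
(f) sonority 2-3-5-8: well-formed.

f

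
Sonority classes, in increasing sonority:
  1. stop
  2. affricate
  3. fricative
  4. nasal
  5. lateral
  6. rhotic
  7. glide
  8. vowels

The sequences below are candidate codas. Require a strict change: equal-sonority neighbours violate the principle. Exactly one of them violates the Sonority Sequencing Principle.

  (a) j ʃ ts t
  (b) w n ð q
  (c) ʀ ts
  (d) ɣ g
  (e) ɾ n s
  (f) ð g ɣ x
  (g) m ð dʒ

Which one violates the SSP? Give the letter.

f

(a) 7-3-2-1 → obeys
(b) 7-4-3-1 → obeys
(c) 6-2 → obeys
(d) 3-1 → obeys
(e) 6-4-3 → obeys
(f) 3-1-3-3 → violates
(g) 4-3-2 → obeys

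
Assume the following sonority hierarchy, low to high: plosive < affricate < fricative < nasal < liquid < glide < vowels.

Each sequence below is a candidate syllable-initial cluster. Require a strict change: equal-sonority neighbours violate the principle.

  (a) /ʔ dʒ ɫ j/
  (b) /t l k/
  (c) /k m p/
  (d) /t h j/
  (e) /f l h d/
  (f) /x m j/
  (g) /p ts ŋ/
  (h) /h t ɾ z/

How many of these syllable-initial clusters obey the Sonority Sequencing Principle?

4

(a) /ʔ dʒ ɫ j/: profile 1-2-5-6 — obeys.
(b) /t l k/: profile 1-5-1 — violates.
(c) /k m p/: profile 1-4-1 — violates.
(d) /t h j/: profile 1-3-6 — obeys.
(e) /f l h d/: profile 3-5-3-1 — violates.
(f) /x m j/: profile 3-4-6 — obeys.
(g) /p ts ŋ/: profile 1-2-4 — obeys.
(h) /h t ɾ z/: profile 3-1-5-3 — violates.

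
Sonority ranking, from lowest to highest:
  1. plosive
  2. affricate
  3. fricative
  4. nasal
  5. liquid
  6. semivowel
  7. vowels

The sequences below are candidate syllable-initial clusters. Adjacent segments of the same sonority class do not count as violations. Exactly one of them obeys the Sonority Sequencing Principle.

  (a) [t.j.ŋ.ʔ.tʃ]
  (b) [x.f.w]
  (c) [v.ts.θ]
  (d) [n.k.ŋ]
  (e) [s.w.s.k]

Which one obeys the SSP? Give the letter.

(a) sonority 1-6-4-1-2: ill-formed.
(b) sonority 3-3-6: well-formed.
(c) sonority 3-2-3: ill-formed.
(d) sonority 4-1-4: ill-formed.
(e) sonority 3-6-3-1: ill-formed.

b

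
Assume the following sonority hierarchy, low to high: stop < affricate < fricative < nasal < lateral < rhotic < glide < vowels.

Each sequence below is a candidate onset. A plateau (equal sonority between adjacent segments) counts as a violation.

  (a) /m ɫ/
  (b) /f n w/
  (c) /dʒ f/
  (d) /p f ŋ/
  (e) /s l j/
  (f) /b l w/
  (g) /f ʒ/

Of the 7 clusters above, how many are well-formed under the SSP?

6

(a) 4-5 → obeys
(b) 3-4-7 → obeys
(c) 2-3 → obeys
(d) 1-3-4 → obeys
(e) 3-5-7 → obeys
(f) 1-5-7 → obeys
(g) 3-3 → violates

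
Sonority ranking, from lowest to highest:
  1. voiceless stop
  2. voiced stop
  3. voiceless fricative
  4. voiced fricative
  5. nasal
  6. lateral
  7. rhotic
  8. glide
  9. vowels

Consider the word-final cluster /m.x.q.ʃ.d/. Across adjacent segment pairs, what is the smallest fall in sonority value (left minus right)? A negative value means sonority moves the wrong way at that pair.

-2

/m/ — nasal, sonority 5.
/x/ — voiceless fricative, sonority 3.
/q/ — voiceless stop, sonority 1.
/ʃ/ — voiceless fricative, sonority 3.
/d/ — voiced stop, sonority 2.
/m/→/x/: change +2.
/x/→/q/: change +2.
/q/→/ʃ/: change -2.
/ʃ/→/d/: change +1.
Minimum = -2.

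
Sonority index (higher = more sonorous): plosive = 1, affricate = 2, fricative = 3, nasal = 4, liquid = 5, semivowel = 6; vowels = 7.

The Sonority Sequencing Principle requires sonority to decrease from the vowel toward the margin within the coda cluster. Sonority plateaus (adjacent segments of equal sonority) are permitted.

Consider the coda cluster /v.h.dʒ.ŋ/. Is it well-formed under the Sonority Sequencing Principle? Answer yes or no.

/v/ — fricative, sonority 3.
/h/ — fricative, sonority 3.
/dʒ/ — affricate, sonority 2.
/ŋ/ — nasal, sonority 4.
The profile is 3-3-2-4. Between /dʒ/ (2) and /ŋ/ (4) sonority does not fall, so the cluster violates the SSP.

no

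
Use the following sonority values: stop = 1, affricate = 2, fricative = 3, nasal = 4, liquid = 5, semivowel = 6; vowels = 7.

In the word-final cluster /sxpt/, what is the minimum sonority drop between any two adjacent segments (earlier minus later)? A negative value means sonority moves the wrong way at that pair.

0

/s/: fricative = 3.
/x/: fricative = 3.
/p/: stop = 1.
/t/: stop = 1.
/s/→/x/: change +0.
/x/→/p/: change +2.
/p/→/t/: change +0.
Minimum = 0.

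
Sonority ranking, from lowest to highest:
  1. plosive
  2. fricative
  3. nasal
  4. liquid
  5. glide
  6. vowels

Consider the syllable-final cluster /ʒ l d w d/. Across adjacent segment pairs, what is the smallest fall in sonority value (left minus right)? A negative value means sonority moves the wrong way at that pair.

-4

/ʒ/ is a fricative (sonority 2).
/l/ is a liquid (sonority 4).
/d/ is a plosive (sonority 1).
/w/ is a glide (sonority 5).
/d/ is a plosive (sonority 1).
/ʒ/→/l/: change -2.
/l/→/d/: change +3.
/d/→/w/: change -4.
/w/→/d/: change +4.
Minimum = -4.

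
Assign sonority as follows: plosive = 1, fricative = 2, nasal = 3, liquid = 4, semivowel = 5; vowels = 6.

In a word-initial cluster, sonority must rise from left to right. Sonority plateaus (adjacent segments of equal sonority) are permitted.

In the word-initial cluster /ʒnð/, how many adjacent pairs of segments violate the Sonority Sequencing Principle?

1

/ʒ/ is a fricative (sonority 2).
/n/ is a nasal (sonority 3).
/ð/ is a fricative (sonority 2).
/ʒ/→/n/: 2→3 (rises) — ok.
/n/→/ð/: 3→2 (does not rise) — violation.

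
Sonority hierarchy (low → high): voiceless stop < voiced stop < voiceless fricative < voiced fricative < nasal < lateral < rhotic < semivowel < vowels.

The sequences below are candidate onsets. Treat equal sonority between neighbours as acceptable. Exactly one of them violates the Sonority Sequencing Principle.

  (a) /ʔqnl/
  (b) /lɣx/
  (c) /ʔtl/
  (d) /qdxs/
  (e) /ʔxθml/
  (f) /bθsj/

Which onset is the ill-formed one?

b

(a) 1-1-5-6 → obeys
(b) 6-4-3 → violates
(c) 1-1-6 → obeys
(d) 1-2-3-3 → obeys
(e) 1-3-3-5-6 → obeys
(f) 2-3-3-8 → obeys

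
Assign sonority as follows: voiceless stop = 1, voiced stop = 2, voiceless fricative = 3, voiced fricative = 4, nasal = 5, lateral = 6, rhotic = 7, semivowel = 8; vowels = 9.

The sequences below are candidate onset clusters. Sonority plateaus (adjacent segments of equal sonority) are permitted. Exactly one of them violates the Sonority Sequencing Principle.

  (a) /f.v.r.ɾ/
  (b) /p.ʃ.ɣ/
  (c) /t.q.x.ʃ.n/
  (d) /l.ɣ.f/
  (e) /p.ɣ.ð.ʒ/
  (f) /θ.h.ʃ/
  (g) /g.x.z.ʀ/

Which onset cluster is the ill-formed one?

(a) /f.v.r.ɾ/: profile 3-4-7-7 — obeys.
(b) /p.ʃ.ɣ/: profile 1-3-4 — obeys.
(c) /t.q.x.ʃ.n/: profile 1-1-3-3-5 — obeys.
(d) /l.ɣ.f/: profile 6-4-3 — violates.
(e) /p.ɣ.ð.ʒ/: profile 1-4-4-4 — obeys.
(f) /θ.h.ʃ/: profile 3-3-3 — obeys.
(g) /g.x.z.ʀ/: profile 2-3-4-7 — obeys.

d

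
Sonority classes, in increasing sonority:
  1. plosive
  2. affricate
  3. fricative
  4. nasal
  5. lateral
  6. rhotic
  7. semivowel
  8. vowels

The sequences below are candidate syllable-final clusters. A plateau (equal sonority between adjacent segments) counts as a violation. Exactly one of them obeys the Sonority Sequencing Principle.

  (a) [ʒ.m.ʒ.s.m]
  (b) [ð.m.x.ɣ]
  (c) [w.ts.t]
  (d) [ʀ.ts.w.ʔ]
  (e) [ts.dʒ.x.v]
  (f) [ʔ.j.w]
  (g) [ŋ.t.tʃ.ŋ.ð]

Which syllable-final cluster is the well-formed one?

(a) sonority 3-4-3-3-4: ill-formed.
(b) sonority 3-4-3-3: ill-formed.
(c) sonority 7-2-1: well-formed.
(d) sonority 6-2-7-1: ill-formed.
(e) sonority 2-2-3-3: ill-formed.
(f) sonority 1-7-7: ill-formed.
(g) sonority 4-1-2-4-3: ill-formed.

c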